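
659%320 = 19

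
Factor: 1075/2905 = 5^1 * 7^ (-1 )*43^1 * 83^(-1) =215/581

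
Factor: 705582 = 2^1*3^2*39199^1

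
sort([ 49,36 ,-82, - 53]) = [ - 82, - 53,36,49] 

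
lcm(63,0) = 0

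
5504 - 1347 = 4157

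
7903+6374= 14277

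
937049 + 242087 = 1179136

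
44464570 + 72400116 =116864686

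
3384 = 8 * 423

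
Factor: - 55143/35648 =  - 2^( -6)*3^2*11^1 = - 99/64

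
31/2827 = 31/2827 = 0.01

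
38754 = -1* ( - 38754)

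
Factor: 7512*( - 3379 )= -25383048 = -2^3*3^1*31^1 * 109^1* 313^1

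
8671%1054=239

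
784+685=1469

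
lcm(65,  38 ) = 2470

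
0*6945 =0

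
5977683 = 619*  9657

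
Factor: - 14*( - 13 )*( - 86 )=-15652= - 2^2*7^1*13^1*43^1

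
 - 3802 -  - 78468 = 74666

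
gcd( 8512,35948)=76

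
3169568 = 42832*74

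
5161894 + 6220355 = 11382249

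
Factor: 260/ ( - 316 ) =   -  65/79   =  - 5^1*13^1*79^(  -  1 ) 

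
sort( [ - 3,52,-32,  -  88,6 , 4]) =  [  -  88, - 32, - 3, 4,6,52]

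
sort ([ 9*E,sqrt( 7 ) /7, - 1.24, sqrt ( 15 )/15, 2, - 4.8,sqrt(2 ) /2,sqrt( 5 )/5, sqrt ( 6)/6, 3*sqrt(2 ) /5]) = [ - 4.8, - 1.24, sqrt( 15) /15,sqrt( 7 )/7, sqrt(6 ) /6, sqrt(5 )/5,sqrt(2 )/2,3*sqrt(2)/5,  2, 9*E ]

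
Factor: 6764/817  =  2^2*  43^(-1)*89^1= 356/43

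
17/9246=17/9246 = 0.00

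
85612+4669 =90281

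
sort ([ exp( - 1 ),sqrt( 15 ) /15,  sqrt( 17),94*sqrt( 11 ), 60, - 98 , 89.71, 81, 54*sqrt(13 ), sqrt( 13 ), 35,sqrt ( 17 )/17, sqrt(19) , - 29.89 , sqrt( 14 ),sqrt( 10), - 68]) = [-98, - 68, - 29.89,sqrt( 17 ) /17, sqrt( 15 ) /15, exp(  -  1 ) , sqrt( 10 ), sqrt( 13),sqrt( 14),sqrt( 17), sqrt (19), 35, 60, 81, 89.71, 54*sqrt( 13), 94*sqrt( 11)]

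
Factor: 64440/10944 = 895/152 = 2^(- 3)*5^1*19^(-1)*179^1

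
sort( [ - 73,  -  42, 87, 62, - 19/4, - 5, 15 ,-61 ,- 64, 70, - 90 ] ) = [ - 90, - 73,-64, - 61 , - 42,  -  5, - 19/4 , 15, 62,70, 87 ] 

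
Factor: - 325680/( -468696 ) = 230/331=2^1*5^1*23^1*331^(-1 ) 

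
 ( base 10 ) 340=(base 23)ei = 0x154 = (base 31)au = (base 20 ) H0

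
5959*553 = 3295327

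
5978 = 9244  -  3266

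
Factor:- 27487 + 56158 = 3^1*19^1 * 503^1= 28671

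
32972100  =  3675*8972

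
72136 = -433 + 72569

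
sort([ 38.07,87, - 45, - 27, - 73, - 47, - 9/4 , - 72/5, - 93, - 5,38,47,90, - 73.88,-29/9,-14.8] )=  [ - 93,-73.88 , - 73, - 47, - 45,  -  27,-14.8,  -  72/5, - 5  , - 29/9 ,-9/4,38,38.07, 47,87,90] 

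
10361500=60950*170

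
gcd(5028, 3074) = 2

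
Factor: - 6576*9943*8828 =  - 2^6*3^1*61^1*137^1*163^1*2207^1 = - 577220263104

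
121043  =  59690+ 61353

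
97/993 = 97/993 = 0.10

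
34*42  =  1428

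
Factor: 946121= 11^1*86011^1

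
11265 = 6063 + 5202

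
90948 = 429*212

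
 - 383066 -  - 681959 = 298893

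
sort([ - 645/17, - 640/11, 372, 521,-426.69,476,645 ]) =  [ - 426.69, - 640/11, - 645/17, 372, 476, 521,645] 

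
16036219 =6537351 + 9498868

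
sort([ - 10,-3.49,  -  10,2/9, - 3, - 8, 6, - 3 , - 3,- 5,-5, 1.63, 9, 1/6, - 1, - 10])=[ - 10, - 10 ,  -  10,  -  8, - 5,  -  5, - 3.49, - 3, - 3, - 3, - 1, 1/6, 2/9,1.63, 6, 9] 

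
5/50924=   5/50924 = 0.00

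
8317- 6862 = 1455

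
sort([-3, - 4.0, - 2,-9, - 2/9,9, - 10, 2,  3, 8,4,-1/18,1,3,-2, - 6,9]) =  [ - 10, - 9, - 6,-4.0, - 3,- 2,- 2,-2/9, - 1/18,1,  2, 3,3, 4,8,9,9]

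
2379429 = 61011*39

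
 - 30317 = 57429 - 87746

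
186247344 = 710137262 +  - 523889918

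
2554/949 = 2 + 656/949= 2.69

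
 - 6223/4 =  - 1556 + 1/4 = - 1555.75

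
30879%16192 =14687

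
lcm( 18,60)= 180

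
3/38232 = 1/12744 =0.00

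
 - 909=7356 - 8265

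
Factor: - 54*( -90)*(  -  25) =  - 2^2*3^5*5^3 = - 121500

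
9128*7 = 63896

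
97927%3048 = 391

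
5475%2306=863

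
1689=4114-2425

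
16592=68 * 244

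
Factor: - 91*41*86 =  - 2^1*7^1*13^1*41^1*43^1 = -  320866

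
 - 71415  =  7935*( - 9)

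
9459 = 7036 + 2423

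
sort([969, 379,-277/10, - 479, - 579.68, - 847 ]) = [ - 847, - 579.68, - 479, - 277/10, 379,969]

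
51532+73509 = 125041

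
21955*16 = 351280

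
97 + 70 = 167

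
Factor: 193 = 193^1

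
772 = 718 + 54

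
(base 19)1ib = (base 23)181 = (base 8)1312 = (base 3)222110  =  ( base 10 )714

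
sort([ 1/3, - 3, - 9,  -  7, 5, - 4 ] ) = [- 9, - 7, - 4,  -  3 , 1/3,  5]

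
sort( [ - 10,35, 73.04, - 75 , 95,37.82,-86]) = [ - 86, - 75 ,-10,35,  37.82,73.04, 95]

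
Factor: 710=2^1 * 5^1*71^1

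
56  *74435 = 4168360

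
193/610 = 193/610 = 0.32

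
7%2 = 1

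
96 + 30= 126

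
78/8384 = 39/4192 = 0.01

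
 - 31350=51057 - 82407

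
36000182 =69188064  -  33187882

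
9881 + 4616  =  14497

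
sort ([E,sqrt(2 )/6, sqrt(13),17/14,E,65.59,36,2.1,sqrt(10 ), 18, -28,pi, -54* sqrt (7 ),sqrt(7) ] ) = [-54*sqrt(7),-28,sqrt( 2)/6,17/14,2.1,sqrt( 7 ),E,E,pi,sqrt(10) , sqrt(13 ),  18,  36, 65.59]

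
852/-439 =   -  2 + 26/439  =  -1.94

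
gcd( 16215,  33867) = 3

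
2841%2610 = 231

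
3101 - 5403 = -2302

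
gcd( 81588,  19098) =6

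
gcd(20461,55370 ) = 7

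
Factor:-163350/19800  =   - 33/4= - 2^(-2)*3^1*11^1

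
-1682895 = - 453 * 3715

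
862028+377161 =1239189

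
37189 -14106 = 23083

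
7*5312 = 37184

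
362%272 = 90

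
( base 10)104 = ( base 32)38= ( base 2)1101000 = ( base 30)3E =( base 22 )4g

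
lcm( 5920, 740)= 5920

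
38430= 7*5490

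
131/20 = 6+11/20= 6.55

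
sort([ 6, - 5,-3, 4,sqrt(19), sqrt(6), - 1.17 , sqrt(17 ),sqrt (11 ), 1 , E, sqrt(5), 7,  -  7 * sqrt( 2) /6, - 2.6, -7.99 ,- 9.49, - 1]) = [  -  9.49, - 7.99, - 5, - 3,  -  2.6, - 7*sqrt( 2)/6, - 1.17, - 1, 1,  sqrt(5) , sqrt(  6 ),E, sqrt( 11),4, sqrt (17), sqrt(19) , 6 , 7]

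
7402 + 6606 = 14008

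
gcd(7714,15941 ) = 19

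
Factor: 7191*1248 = 2^5*3^3* 13^1*17^1 *47^1  =  8974368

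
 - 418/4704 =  - 1 + 2143/2352 = - 0.09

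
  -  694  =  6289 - 6983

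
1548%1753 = 1548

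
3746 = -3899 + 7645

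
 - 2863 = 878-3741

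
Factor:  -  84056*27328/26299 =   -  2^9*7^1*13^(  -  1 )*17^ ( - 2 )*19^1 * 61^1*79^1  =  -  328154624/3757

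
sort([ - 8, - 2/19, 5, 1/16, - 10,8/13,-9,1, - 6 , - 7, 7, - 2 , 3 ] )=[- 10 , - 9, - 8, - 7,-6,-2,-2/19  ,  1/16, 8/13,  1 , 3,5, 7 ]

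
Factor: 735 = 3^1*5^1*7^2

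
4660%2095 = 470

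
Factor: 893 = 19^1*47^1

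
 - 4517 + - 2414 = -6931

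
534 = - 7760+8294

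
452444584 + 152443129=604887713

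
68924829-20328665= 48596164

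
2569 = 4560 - 1991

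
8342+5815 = 14157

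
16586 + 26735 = 43321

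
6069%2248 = 1573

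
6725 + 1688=8413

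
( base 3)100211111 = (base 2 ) 1110000000000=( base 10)7168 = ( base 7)26620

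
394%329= 65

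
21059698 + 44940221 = 65999919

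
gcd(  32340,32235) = 105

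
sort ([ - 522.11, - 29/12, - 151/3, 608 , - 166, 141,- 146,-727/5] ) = [ - 522.11, - 166,-146, - 727/5, - 151/3, - 29/12,141 , 608]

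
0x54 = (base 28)30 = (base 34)2g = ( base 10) 84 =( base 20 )44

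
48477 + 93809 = 142286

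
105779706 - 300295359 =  -194515653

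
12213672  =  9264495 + 2949177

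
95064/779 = 122+26/779  =  122.03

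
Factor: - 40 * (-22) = 880 = 2^4*  5^1 * 11^1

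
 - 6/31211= - 6/31211  =  - 0.00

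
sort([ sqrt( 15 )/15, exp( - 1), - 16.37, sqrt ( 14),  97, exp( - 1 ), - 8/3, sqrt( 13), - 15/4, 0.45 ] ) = [ - 16.37, - 15/4, - 8/3,sqrt(15 )/15 , exp ( - 1), exp ( - 1 ),0.45,sqrt( 13 ), sqrt( 14), 97 ]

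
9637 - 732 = 8905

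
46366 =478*97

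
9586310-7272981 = 2313329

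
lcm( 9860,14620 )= 423980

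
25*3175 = 79375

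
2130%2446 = 2130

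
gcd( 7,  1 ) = 1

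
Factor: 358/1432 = 1/4 = 2^( - 2) 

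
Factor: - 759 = -3^1*11^1*23^1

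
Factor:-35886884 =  - 2^2*11^1 * 227^1*3593^1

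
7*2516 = 17612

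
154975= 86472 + 68503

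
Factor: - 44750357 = -89^1*211^1*2383^1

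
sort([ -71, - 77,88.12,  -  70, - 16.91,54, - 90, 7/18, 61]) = [-90, - 77,-71, - 70, - 16.91,7/18, 54,  61, 88.12 ]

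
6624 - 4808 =1816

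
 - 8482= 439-8921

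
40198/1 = 40198= 40198.00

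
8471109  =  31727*267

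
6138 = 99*62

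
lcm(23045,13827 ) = 69135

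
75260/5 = 15052 =15052.00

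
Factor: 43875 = 3^3 * 5^3*13^1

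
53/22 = 53/22 = 2.41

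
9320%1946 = 1536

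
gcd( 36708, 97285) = 1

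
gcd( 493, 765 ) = 17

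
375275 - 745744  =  -370469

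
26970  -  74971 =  - 48001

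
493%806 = 493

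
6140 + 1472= 7612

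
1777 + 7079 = 8856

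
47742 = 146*327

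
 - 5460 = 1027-6487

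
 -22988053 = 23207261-46195314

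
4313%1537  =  1239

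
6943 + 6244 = 13187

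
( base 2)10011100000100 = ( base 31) AC6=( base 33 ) 95M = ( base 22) ke0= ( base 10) 9988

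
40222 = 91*442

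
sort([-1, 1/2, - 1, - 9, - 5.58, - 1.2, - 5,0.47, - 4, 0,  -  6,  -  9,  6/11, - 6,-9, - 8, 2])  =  [ - 9, - 9 , - 9, - 8, - 6, - 6,  -  5.58,-5,  -  4, - 1.2,-1, - 1,  0, 0.47, 1/2, 6/11, 2 ]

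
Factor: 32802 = 2^1*3^1 * 7^1*11^1 * 71^1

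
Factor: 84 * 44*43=158928 = 2^4*3^1*7^1 * 11^1*43^1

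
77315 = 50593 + 26722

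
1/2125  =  1/2125= 0.00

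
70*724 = 50680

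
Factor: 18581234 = 2^1*7^1*1327231^1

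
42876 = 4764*9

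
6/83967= 2/27989 =0.00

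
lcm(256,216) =6912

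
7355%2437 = 44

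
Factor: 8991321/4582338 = 2^ ( - 1)*23^1*  43^( - 1)*311^1*419^1*17761^( - 1) = 2997107/1527446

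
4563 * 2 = 9126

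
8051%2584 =299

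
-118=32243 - 32361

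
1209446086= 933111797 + 276334289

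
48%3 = 0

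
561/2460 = 187/820 =0.23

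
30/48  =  5/8=0.62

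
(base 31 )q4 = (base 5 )11220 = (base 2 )1100101010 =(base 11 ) 677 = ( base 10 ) 810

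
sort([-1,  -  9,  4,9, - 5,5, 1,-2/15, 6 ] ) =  [  -  9,-5,-1, - 2/15, 1,4,5, 6, 9] 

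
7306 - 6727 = 579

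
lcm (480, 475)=45600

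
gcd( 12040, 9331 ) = 301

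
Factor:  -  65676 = -2^2*3^1*13^1*421^1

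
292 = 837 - 545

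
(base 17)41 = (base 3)2120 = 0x45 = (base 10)69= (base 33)23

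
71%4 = 3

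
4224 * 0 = 0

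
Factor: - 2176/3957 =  -2^7*3^( - 1 )*17^1*1319^( - 1)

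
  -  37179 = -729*51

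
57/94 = 57/94 = 0.61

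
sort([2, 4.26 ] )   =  [ 2,4.26]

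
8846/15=8846/15 = 589.73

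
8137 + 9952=18089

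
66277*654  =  43345158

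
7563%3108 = 1347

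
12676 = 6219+6457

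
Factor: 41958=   2^1*3^4*7^1*37^1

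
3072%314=246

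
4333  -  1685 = 2648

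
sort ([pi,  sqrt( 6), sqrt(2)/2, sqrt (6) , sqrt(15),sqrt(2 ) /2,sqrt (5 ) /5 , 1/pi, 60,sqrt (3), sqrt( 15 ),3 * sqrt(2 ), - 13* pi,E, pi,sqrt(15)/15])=[ -13*pi, sqrt( 15)/15, 1/pi, sqrt(5)/5,sqrt(2)/2,sqrt (2)/2,sqrt ( 3 ),sqrt(6), sqrt( 6), E, pi, pi, sqrt(15),sqrt(15 ),3*sqrt( 2), 60 ] 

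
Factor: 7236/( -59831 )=-108/893 = -  2^2*3^3*19^ (-1)*47^(  -  1 ) 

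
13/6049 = 13/6049  =  0.00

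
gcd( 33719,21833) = 7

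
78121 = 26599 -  - 51522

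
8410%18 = 4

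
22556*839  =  18924484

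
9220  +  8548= 17768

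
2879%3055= 2879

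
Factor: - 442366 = - 2^1*29^2*263^1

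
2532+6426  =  8958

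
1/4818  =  1/4818 =0.00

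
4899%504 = 363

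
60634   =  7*8662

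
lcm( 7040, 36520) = 584320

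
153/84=1 + 23/28 =1.82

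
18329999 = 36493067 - 18163068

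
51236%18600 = 14036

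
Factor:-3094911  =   - 3^2*367^1*937^1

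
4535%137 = 14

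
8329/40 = 208 + 9/40 = 208.22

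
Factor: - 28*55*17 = -2^2*5^1*7^1* 11^1*17^1 = - 26180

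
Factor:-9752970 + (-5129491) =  - 11^1* 419^1*3229^1 =- 14882461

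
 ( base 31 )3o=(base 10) 117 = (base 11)a7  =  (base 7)225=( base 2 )1110101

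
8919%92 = 87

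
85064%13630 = 3284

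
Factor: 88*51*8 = 35904=2^6 *3^1*11^1*17^1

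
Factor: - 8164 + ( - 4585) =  - 11^1*19^1 * 61^1 = - 12749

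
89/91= 89/91 = 0.98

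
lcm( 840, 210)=840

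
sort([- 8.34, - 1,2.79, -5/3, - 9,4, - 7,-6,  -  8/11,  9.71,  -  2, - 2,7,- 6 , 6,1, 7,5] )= [ - 9, - 8.34,  -  7,-6, - 6, - 2 , -2,-5/3,-1, - 8/11,  1,2.79, 4,5,6,7, 7,9.71 ]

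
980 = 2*490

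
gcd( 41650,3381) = 49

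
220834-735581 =-514747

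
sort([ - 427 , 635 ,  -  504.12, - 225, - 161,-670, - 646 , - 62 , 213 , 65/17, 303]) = [ - 670,-646,-504.12, - 427, - 225, - 161, - 62, 65/17, 213,303, 635]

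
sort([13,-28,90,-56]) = [-56,-28, 13,90 ] 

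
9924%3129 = 537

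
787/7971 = 787/7971= 0.10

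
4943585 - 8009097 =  - 3065512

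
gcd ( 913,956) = 1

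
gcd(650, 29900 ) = 650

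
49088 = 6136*8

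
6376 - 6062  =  314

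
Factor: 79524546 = 2^1*3^1*353^1*37547^1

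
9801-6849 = 2952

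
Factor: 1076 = 2^2*269^1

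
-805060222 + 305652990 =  - 499407232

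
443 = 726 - 283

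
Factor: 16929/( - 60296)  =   - 2^( -3 ) *3^4*11^1*19^1*7537^ (-1) 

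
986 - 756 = 230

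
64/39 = 1 + 25/39 = 1.64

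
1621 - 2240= - 619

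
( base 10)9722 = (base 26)E9O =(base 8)22772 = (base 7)40226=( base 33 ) 8uk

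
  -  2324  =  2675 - 4999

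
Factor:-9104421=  - 3^1*31^1*223^1*439^1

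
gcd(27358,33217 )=1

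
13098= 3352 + 9746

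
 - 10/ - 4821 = 10/4821 = 0.00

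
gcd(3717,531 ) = 531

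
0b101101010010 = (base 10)2898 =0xb52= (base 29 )3CR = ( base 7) 11310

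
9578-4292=5286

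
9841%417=250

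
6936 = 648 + 6288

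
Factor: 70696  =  2^3*8837^1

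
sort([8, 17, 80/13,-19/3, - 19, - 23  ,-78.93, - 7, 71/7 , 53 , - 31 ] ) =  [ - 78.93, - 31, - 23 , - 19, - 7, - 19/3,80/13,  8,71/7  ,  17,53] 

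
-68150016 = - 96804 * 704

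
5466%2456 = 554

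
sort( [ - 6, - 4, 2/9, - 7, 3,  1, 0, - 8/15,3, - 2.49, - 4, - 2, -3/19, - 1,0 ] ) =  [-7, - 6, - 4, - 4, - 2.49, - 2 , - 1, - 8/15, - 3/19, 0, 0, 2/9, 1, 3, 3]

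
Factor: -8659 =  - 7^1*1237^1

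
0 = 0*42040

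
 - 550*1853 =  - 1019150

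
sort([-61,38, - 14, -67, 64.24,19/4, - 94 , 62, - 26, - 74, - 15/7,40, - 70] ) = [ - 94 , - 74, - 70, - 67, - 61, - 26, - 14, - 15/7,19/4,38, 40,62,64.24]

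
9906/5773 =1  +  4133/5773 =1.72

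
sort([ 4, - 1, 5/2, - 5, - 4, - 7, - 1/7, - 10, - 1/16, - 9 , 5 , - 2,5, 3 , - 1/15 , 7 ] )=[ - 10, -9, - 7, - 5 , - 4, - 2, - 1, - 1/7, - 1/15, - 1/16,5/2, 3, 4, 5,5, 7 ] 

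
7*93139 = 651973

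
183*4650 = 850950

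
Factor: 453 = 3^1 * 151^1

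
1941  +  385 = 2326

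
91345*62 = 5663390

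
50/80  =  5/8 = 0.62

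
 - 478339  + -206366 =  - 684705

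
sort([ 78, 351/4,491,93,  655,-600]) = [ - 600,78, 351/4,93 , 491,  655]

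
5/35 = 1/7 = 0.14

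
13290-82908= - 69618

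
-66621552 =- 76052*876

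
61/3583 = 61/3583  =  0.02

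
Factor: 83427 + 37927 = 121354 = 2^1*47^1*1291^1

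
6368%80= 48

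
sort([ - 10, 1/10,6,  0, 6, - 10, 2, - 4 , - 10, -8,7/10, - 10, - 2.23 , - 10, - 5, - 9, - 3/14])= [ - 10 ,-10, - 10,-10, - 10 , - 9, - 8, - 5, - 4, - 2.23, - 3/14,0, 1/10, 7/10,2, 6,6 ] 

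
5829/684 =8+119/228 = 8.52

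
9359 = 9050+309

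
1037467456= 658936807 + 378530649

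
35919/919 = 39 + 78/919 = 39.08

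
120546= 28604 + 91942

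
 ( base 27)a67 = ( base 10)7459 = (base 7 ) 30514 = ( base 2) 1110100100011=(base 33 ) 6s1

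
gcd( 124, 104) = 4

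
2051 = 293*7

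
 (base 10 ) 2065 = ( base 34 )1QP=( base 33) 1TJ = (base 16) 811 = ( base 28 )2HL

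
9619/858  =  9619/858 =11.21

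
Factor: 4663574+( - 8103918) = - 3440344 = - 2^3*43^1*73^1 * 137^1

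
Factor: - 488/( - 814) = 244/407 = 2^2*11^( - 1 )*37^( - 1)*61^1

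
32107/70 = 458 + 47/70= 458.67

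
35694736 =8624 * 4139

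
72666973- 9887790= 62779183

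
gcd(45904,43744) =16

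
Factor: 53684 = 2^2*13421^1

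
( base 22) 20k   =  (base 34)T2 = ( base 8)1734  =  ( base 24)1H4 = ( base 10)988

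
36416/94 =387 + 19/47 = 387.40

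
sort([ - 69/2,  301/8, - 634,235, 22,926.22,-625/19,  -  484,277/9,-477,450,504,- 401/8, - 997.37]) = [ - 997.37, - 634, - 484, - 477 , - 401/8, - 69/2, - 625/19,22, 277/9,301/8 , 235,450, 504, 926.22]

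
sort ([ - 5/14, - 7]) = [ - 7, - 5/14 ]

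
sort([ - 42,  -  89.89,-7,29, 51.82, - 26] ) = [- 89.89 , -42,- 26, - 7, 29, 51.82]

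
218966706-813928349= - 594961643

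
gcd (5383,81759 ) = 1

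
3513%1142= 87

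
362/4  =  90 + 1/2 = 90.50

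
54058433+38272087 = 92330520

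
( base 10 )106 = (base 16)6a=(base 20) 56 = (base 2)1101010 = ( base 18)5g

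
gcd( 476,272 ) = 68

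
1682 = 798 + 884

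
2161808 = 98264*22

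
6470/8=808 + 3/4 = 808.75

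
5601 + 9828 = 15429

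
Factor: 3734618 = 2^1*89^1*20981^1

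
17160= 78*220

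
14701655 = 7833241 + 6868414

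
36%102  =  36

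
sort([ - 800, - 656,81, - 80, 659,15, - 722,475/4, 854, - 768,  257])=[ - 800,-768 ,-722,  -  656, - 80, 15,81 , 475/4, 257 , 659, 854]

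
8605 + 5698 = 14303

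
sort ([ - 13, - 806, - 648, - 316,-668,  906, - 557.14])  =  [ - 806, - 668, - 648,- 557.14 , - 316, - 13,906]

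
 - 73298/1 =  - 73298 = - 73298.00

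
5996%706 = 348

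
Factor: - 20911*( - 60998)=2^1*7^1 * 11^1*1901^1 * 4357^1 = 1275529178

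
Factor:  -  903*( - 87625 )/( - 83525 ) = -3^1*5^1*7^1*13^( - 1 )*43^1*257^( - 1)*701^1= - 3165015/3341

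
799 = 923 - 124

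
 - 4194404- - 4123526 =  - 70878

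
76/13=76/13= 5.85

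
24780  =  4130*6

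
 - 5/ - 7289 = 5/7289 = 0.00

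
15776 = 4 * 3944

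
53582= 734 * 73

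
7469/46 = 162 + 17/46 = 162.37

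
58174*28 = 1628872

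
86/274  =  43/137 = 0.31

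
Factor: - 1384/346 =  - 4=-  2^2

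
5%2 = 1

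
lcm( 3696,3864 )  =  85008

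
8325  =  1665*5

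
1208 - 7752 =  - 6544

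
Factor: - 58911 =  - 3^1*73^1 * 269^1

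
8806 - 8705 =101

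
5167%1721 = 4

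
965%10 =5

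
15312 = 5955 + 9357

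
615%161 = 132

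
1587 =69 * 23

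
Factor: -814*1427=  - 2^1*11^1*37^1*1427^1 = - 1161578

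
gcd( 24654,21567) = 21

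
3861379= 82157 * 47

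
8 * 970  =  7760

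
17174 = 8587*2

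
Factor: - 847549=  - 847549^1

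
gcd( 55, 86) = 1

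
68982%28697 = 11588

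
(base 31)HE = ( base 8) 1035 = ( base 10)541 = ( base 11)452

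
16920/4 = 4230 = 4230.00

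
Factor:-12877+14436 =1559^1 = 1559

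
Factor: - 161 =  - 7^1*23^1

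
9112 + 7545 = 16657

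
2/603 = 2/603 = 0.00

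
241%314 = 241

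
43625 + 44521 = 88146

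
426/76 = 5  +  23/38 = 5.61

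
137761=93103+44658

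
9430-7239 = 2191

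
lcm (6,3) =6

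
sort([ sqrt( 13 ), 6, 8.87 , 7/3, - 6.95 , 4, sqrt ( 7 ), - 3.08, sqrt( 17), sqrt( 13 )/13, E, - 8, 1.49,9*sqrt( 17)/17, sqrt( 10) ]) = [- 8, - 6.95, - 3.08, sqrt(13 ) /13, 1.49,9  *sqrt( 17) /17, 7/3,sqrt( 7 ), E,sqrt( 10), sqrt( 13 ),4,sqrt( 17), 6, 8.87 ]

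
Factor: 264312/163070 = 2^2*3^2*5^( - 1) * 23^(  -  1 )*709^ (  -  1)*3671^1 =132156/81535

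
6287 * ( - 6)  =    -  37722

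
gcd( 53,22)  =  1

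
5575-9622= - 4047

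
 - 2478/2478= - 1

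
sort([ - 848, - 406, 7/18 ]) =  [ - 848, - 406,7/18 ]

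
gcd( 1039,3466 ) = 1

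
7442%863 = 538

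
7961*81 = 644841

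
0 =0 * 3563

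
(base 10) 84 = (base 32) 2K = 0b1010100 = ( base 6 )220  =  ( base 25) 39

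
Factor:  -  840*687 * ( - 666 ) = 384335280 = 2^4*3^4*5^1*7^1*37^1*229^1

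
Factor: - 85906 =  - 2^1*42953^1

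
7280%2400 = 80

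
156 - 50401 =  - 50245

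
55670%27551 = 568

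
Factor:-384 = -2^7 * 3^1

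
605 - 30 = 575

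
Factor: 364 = 2^2*7^1*13^1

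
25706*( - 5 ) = - 128530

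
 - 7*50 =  - 350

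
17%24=17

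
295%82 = 49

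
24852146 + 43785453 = 68637599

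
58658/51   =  58658/51   =  1150.16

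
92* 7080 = 651360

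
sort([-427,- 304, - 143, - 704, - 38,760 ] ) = [ - 704  ,-427, - 304,-143 , - 38,760] 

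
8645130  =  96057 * 90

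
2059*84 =172956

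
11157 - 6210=4947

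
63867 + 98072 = 161939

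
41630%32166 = 9464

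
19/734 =19/734=0.03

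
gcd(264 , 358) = 2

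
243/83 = 2 + 77/83 = 2.93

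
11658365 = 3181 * 3665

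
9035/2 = 9035/2 = 4517.50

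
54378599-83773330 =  - 29394731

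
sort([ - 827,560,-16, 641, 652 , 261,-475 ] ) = [-827, - 475, - 16, 261  ,  560, 641,652 ]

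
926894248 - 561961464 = 364932784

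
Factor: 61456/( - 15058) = - 30728/7529 =-2^3*23^1* 167^1*7529^( - 1)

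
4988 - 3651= 1337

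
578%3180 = 578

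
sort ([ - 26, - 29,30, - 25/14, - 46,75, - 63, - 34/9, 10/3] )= [ - 63, - 46 , - 29, - 26, - 34/9, - 25/14,10/3, 30,75]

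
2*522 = 1044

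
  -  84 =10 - 94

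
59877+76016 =135893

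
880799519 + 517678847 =1398478366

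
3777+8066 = 11843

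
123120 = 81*1520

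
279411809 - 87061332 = 192350477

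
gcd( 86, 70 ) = 2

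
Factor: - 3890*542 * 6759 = -2^2* 3^2*5^1* 271^1*389^1 * 751^1 =- 14250540420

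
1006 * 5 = 5030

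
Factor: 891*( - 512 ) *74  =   - 33758208 = -2^10*3^4*11^1*37^1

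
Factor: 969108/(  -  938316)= -80759/78193 = -7^1*83^1*139^1*78193^( - 1) 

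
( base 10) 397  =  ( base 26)f7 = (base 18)141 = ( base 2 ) 110001101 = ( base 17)166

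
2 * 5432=10864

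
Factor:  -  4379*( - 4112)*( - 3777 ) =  - 2^4 * 3^1* 29^1 *151^1 * 257^1 * 1259^1 = -68010354096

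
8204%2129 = 1817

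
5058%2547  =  2511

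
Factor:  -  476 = - 2^2*7^1*17^1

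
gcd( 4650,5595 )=15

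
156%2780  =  156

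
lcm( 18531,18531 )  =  18531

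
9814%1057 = 301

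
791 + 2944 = 3735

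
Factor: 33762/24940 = 16881/12470 = 2^(  -  1)*3^1*5^(-1)*17^1*29^ ( - 1)*43^( -1)*331^1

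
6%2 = 0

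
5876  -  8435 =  - 2559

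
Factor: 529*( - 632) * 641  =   - 214304248= - 2^3 *23^2*79^1*641^1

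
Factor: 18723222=2^1*3^2*7^1*17^1 * 8741^1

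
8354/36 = 4177/18 = 232.06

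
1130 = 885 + 245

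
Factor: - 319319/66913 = -377/79 = -13^1 * 29^1 * 79^( - 1) 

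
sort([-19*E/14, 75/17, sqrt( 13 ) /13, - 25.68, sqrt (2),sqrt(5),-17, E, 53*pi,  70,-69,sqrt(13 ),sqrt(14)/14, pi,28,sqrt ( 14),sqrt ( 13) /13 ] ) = [ - 69, - 25.68, - 17, - 19*E/14, sqrt ( 14 ) /14, sqrt(13 ) /13, sqrt (13) /13, sqrt (2 ), sqrt ( 5 ), E , pi,sqrt( 13 ), sqrt( 14 ),75/17,28, 70, 53*pi]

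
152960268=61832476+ 91127792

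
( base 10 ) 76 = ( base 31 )2e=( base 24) 34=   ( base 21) 3d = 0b1001100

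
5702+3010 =8712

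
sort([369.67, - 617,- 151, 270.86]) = [ - 617, - 151 , 270.86,369.67]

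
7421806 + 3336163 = 10757969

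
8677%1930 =957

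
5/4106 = 5/4106  =  0.00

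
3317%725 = 417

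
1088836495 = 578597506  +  510238989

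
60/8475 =4/565 = 0.01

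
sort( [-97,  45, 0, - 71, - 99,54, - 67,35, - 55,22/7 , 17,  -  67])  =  [-99, - 97,-71,-67,  -  67, - 55, 0,  22/7,17,  35,45, 54]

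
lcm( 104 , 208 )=208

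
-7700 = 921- 8621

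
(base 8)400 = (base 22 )BE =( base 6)1104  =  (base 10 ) 256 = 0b100000000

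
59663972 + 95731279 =155395251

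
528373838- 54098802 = 474275036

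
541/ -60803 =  - 541/60803 = -0.01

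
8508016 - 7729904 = 778112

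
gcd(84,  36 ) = 12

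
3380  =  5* 676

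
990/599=1+391/599 =1.65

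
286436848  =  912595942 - 626159094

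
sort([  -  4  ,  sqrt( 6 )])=[ - 4,sqrt(6 ) ]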